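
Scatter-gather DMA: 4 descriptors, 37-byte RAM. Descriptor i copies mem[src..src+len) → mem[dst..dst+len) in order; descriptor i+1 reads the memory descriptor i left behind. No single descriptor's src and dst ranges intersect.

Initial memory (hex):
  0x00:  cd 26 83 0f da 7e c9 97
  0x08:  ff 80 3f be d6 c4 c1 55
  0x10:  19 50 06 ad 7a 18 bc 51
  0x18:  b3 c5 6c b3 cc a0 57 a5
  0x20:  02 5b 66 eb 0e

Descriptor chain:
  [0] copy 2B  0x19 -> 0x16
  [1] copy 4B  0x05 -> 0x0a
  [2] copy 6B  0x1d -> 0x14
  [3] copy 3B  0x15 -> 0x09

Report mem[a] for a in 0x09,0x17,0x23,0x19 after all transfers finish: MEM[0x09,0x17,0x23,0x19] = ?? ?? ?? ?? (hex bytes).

MEM[0x09,0x17,0x23,0x19] = 57 02 eb 66

D0: mem[0x16..0x17] <- [c5 6c]
D1: mem[0x0a..0x0d] <- [7e c9 97 ff]
D2: mem[0x14..0x19] <- [a0 57 a5 02 5b 66]
D3: mem[0x09..0x0b] <- [57 a5 02]
query mem[0x09]=0x57, mem[0x17]=0x02, mem[0x23]=0xeb, mem[0x19]=0x66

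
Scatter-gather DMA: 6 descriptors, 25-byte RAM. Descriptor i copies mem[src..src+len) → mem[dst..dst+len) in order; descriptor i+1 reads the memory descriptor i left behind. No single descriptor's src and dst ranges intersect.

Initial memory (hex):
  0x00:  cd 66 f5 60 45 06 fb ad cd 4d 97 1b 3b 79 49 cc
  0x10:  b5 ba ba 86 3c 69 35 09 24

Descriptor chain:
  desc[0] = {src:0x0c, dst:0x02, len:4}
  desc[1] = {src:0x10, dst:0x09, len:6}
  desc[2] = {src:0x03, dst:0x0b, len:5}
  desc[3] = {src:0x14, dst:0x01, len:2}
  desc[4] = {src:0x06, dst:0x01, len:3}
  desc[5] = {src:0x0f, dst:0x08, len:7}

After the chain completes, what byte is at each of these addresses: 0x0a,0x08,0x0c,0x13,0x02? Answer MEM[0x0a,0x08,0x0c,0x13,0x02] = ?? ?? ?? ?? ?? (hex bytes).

MEM[0x0a,0x08,0x0c,0x13,0x02] = ba ad 86 86 ad

D0: mem[0x02..0x05] <- [3b 79 49 cc]
D1: mem[0x09..0x0e] <- [b5 ba ba 86 3c 69]
D2: mem[0x0b..0x0f] <- [79 49 cc fb ad]
D3: mem[0x01..0x02] <- [3c 69]
D4: mem[0x01..0x03] <- [fb ad cd]
D5: mem[0x08..0x0e] <- [ad b5 ba ba 86 3c 69]
query mem[0x0a]=0xba, mem[0x08]=0xad, mem[0x0c]=0x86, mem[0x13]=0x86, mem[0x02]=0xad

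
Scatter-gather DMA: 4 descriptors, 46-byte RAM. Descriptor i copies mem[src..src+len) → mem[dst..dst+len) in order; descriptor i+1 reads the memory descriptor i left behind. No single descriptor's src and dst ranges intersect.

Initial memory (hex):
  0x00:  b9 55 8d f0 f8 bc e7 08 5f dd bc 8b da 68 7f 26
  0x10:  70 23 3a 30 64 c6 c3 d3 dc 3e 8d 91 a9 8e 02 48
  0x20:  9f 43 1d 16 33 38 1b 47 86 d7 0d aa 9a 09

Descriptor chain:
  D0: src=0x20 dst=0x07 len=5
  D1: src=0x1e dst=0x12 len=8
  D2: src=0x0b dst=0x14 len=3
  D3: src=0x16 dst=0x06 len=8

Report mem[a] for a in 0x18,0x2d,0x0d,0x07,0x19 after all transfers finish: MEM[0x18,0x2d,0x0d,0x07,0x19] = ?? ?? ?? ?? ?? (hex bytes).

MEM[0x18,0x2d,0x0d,0x07,0x19] = 33 09 8e 16 38

  after D0: wrote 5B at 0x07 = 9f431d1633
  after D1: wrote 8B at 0x12 = 02489f431d163338
  after D2: wrote 3B at 0x14 = 33da68
  after D3: wrote 8B at 0x06 = 681633388d91a98e
query mem[0x18]=0x33, mem[0x2d]=0x09, mem[0x0d]=0x8e, mem[0x07]=0x16, mem[0x19]=0x38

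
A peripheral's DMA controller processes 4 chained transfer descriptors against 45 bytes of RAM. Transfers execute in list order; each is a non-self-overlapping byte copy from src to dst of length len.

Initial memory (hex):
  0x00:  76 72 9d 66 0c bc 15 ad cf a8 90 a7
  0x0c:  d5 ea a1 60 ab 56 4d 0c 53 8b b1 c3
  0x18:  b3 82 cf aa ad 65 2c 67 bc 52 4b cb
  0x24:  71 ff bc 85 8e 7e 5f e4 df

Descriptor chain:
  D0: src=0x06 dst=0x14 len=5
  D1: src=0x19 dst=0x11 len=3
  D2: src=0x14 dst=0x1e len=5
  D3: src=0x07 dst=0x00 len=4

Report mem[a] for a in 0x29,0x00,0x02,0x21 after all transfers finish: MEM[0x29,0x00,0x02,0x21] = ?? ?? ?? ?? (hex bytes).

MEM[0x29,0x00,0x02,0x21] = 7e ad a8 a8

[0] 0x06->0x14 len=5 : 15 ad cf a8 90
[1] 0x19->0x11 len=3 : 82 cf aa
[2] 0x14->0x1e len=5 : 15 ad cf a8 90
[3] 0x07->0x00 len=4 : ad cf a8 90
query mem[0x29]=0x7e, mem[0x00]=0xad, mem[0x02]=0xa8, mem[0x21]=0xa8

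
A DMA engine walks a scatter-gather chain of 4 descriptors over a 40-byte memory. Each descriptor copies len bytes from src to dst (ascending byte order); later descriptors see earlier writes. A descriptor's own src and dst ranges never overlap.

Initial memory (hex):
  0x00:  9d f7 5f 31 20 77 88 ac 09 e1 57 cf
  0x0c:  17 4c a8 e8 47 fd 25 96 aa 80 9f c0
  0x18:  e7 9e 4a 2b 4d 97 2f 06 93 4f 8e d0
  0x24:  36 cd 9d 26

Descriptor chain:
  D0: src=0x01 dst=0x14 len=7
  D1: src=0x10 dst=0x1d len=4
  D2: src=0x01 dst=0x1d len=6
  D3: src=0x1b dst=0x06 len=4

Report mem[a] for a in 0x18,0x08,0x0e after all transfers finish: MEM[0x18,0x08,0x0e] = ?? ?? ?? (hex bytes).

  after D0: wrote 7B at 0x14 = f75f31207788ac
  after D1: wrote 4B at 0x1d = 47fd2596
  after D2: wrote 6B at 0x1d = f75f31207788
  after D3: wrote 4B at 0x06 = 2b4df75f
query mem[0x18]=0x77, mem[0x08]=0xf7, mem[0x0e]=0xa8

MEM[0x18,0x08,0x0e] = 77 f7 a8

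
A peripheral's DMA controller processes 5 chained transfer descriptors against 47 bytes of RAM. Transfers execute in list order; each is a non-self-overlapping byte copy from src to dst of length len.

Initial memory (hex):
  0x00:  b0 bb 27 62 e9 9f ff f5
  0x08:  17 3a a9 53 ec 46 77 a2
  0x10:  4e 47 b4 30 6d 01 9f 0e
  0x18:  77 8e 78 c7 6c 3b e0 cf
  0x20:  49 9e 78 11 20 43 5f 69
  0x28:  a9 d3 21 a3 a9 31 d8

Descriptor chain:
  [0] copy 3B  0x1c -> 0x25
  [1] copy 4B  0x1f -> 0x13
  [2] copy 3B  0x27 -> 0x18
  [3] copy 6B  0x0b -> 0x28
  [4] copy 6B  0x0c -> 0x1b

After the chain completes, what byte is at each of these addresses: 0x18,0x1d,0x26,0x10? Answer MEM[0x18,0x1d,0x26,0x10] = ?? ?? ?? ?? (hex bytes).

MEM[0x18,0x1d,0x26,0x10] = e0 77 3b 4e

[0] 0x1c->0x25 len=3 : 6c 3b e0
[1] 0x1f->0x13 len=4 : cf 49 9e 78
[2] 0x27->0x18 len=3 : e0 a9 d3
[3] 0x0b->0x28 len=6 : 53 ec 46 77 a2 4e
[4] 0x0c->0x1b len=6 : ec 46 77 a2 4e 47
query mem[0x18]=0xe0, mem[0x1d]=0x77, mem[0x26]=0x3b, mem[0x10]=0x4e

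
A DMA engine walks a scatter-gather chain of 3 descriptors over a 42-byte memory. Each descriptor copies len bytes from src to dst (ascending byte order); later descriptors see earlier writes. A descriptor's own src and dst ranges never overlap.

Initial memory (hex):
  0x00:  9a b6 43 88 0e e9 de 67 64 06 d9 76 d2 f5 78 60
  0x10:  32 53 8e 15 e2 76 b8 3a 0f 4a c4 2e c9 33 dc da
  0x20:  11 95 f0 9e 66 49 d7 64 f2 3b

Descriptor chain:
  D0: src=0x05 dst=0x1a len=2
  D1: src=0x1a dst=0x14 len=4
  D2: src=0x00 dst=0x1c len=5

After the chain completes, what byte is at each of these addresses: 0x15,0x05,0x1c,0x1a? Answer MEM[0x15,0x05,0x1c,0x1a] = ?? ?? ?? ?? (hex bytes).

D0: mem[0x1a..0x1b] <- [e9 de]
D1: mem[0x14..0x17] <- [e9 de c9 33]
D2: mem[0x1c..0x20] <- [9a b6 43 88 0e]
query mem[0x15]=0xde, mem[0x05]=0xe9, mem[0x1c]=0x9a, mem[0x1a]=0xe9

MEM[0x15,0x05,0x1c,0x1a] = de e9 9a e9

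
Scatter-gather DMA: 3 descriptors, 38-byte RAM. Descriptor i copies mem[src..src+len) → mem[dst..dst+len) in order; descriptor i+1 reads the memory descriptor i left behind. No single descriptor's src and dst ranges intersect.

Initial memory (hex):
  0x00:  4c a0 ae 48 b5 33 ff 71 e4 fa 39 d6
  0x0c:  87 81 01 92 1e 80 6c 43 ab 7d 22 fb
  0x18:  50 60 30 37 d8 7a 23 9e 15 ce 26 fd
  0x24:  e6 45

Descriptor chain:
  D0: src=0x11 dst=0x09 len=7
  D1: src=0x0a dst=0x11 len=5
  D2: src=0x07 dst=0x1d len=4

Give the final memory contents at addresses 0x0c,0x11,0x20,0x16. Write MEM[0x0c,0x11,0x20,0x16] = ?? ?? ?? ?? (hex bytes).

[0] 0x11->0x09 len=7 : 80 6c 43 ab 7d 22 fb
[1] 0x0a->0x11 len=5 : 6c 43 ab 7d 22
[2] 0x07->0x1d len=4 : 71 e4 80 6c
query mem[0x0c]=0xab, mem[0x11]=0x6c, mem[0x20]=0x6c, mem[0x16]=0x22

MEM[0x0c,0x11,0x20,0x16] = ab 6c 6c 22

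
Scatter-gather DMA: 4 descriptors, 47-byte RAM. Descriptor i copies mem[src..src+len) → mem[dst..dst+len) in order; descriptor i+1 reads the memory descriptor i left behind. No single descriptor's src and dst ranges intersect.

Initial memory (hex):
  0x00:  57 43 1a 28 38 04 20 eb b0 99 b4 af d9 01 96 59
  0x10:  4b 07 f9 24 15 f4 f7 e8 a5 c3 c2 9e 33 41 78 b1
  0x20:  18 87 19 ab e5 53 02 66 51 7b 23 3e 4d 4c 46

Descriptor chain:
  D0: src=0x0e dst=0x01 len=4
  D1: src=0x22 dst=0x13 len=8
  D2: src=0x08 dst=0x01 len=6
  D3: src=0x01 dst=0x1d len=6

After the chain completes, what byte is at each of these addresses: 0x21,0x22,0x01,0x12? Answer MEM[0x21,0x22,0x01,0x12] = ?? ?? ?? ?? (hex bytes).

MEM[0x21,0x22,0x01,0x12] = d9 01 b0 f9

#0 dst[0x01+4] := {0x96,0x59,0x4b,0x07}
#1 dst[0x13+8] := {0x19,0xab,0xe5,0x53,0x02,0x66,0x51,0x7b}
#2 dst[0x01+6] := {0xb0,0x99,0xb4,0xaf,0xd9,0x01}
#3 dst[0x1d+6] := {0xb0,0x99,0xb4,0xaf,0xd9,0x01}
query mem[0x21]=0xd9, mem[0x22]=0x01, mem[0x01]=0xb0, mem[0x12]=0xf9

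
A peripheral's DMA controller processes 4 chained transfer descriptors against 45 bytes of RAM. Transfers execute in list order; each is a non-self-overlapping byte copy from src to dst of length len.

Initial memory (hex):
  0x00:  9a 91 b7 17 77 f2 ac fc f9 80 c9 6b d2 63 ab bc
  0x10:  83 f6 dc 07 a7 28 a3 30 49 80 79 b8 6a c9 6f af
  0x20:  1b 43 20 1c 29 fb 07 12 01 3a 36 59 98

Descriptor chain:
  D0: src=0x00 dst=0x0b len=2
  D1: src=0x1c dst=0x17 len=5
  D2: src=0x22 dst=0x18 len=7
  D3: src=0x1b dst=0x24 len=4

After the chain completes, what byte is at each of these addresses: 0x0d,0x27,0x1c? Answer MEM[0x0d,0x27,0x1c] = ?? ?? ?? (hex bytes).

MEM[0x0d,0x27,0x1c] = 63 01 07

#0 dst[0x0b+2] := {0x9a,0x91}
#1 dst[0x17+5] := {0x6a,0xc9,0x6f,0xaf,0x1b}
#2 dst[0x18+7] := {0x20,0x1c,0x29,0xfb,0x07,0x12,0x01}
#3 dst[0x24+4] := {0xfb,0x07,0x12,0x01}
query mem[0x0d]=0x63, mem[0x27]=0x01, mem[0x1c]=0x07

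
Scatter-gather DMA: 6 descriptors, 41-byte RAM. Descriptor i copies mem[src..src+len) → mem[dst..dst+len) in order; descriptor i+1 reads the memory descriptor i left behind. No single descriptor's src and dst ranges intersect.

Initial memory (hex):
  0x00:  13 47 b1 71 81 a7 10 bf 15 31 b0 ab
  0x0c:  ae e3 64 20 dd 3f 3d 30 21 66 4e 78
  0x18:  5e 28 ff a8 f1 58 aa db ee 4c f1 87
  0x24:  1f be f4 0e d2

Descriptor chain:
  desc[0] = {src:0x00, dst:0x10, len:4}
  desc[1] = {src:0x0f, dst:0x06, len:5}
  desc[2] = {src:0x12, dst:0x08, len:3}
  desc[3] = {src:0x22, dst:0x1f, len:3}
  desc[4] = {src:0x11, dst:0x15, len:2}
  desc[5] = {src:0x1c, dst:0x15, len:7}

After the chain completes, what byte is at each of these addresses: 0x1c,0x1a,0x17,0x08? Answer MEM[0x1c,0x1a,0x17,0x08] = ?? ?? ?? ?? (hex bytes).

MEM[0x1c,0x1a,0x17,0x08] = f1 1f aa b1

#0 dst[0x10+4] := {0x13,0x47,0xb1,0x71}
#1 dst[0x06+5] := {0x20,0x13,0x47,0xb1,0x71}
#2 dst[0x08+3] := {0xb1,0x71,0x21}
#3 dst[0x1f+3] := {0xf1,0x87,0x1f}
#4 dst[0x15+2] := {0x47,0xb1}
#5 dst[0x15+7] := {0xf1,0x58,0xaa,0xf1,0x87,0x1f,0xf1}
query mem[0x1c]=0xf1, mem[0x1a]=0x1f, mem[0x17]=0xaa, mem[0x08]=0xb1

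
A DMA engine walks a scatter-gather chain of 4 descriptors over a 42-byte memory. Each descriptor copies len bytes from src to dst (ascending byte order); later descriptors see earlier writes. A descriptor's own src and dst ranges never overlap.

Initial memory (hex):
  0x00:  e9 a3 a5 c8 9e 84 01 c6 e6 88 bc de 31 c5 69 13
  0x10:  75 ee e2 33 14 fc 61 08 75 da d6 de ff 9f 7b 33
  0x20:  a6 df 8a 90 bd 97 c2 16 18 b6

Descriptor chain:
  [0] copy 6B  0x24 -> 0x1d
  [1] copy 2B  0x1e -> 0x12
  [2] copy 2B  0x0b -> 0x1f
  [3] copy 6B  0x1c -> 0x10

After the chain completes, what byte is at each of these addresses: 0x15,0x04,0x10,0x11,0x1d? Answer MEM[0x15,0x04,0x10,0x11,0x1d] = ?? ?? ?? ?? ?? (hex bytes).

MEM[0x15,0x04,0x10,0x11,0x1d] = 18 9e ff bd bd

#0 dst[0x1d+6] := {0xbd,0x97,0xc2,0x16,0x18,0xb6}
#1 dst[0x12+2] := {0x97,0xc2}
#2 dst[0x1f+2] := {0xde,0x31}
#3 dst[0x10+6] := {0xff,0xbd,0x97,0xde,0x31,0x18}
query mem[0x15]=0x18, mem[0x04]=0x9e, mem[0x10]=0xff, mem[0x11]=0xbd, mem[0x1d]=0xbd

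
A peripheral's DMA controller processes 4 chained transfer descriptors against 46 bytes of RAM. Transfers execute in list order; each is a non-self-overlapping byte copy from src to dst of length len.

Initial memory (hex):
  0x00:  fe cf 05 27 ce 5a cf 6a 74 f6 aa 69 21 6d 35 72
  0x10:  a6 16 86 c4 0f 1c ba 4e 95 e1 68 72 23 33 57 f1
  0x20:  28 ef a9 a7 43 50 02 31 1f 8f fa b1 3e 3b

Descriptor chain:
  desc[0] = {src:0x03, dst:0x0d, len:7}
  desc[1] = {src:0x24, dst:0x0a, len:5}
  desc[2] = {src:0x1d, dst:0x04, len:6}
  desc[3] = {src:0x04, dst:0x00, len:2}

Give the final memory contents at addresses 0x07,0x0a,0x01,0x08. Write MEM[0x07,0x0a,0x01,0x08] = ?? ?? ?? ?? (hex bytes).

MEM[0x07,0x0a,0x01,0x08] = 28 43 57 ef

#0 dst[0x0d+7] := {0x27,0xce,0x5a,0xcf,0x6a,0x74,0xf6}
#1 dst[0x0a+5] := {0x43,0x50,0x02,0x31,0x1f}
#2 dst[0x04+6] := {0x33,0x57,0xf1,0x28,0xef,0xa9}
#3 dst[0x00+2] := {0x33,0x57}
query mem[0x07]=0x28, mem[0x0a]=0x43, mem[0x01]=0x57, mem[0x08]=0xef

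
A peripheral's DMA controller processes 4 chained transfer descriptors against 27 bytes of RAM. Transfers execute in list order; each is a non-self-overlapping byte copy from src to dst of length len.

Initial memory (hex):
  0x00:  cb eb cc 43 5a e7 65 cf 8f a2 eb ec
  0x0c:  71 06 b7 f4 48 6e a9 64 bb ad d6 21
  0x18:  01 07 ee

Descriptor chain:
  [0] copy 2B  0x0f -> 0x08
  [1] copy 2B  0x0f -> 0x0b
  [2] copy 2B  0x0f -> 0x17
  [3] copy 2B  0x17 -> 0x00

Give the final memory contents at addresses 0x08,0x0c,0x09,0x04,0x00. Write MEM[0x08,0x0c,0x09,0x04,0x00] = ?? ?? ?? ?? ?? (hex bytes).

D0: mem[0x08..0x09] <- [f4 48]
D1: mem[0x0b..0x0c] <- [f4 48]
D2: mem[0x17..0x18] <- [f4 48]
D3: mem[0x00..0x01] <- [f4 48]
query mem[0x08]=0xf4, mem[0x0c]=0x48, mem[0x09]=0x48, mem[0x04]=0x5a, mem[0x00]=0xf4

MEM[0x08,0x0c,0x09,0x04,0x00] = f4 48 48 5a f4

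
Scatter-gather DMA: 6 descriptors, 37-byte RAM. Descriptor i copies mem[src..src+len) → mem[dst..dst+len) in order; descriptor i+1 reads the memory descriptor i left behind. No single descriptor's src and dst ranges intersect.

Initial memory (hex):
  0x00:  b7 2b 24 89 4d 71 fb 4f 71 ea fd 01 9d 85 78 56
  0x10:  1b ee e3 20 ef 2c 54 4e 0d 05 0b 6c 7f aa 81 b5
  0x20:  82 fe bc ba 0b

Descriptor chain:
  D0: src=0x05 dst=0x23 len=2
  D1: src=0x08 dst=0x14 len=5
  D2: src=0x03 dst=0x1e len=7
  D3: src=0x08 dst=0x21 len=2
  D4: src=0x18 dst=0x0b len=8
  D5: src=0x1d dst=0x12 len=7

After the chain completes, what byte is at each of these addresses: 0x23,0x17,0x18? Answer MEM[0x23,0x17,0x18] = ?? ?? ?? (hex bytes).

#0 dst[0x23+2] := {0x71,0xfb}
#1 dst[0x14+5] := {0x71,0xea,0xfd,0x01,0x9d}
#2 dst[0x1e+7] := {0x89,0x4d,0x71,0xfb,0x4f,0x71,0xea}
#3 dst[0x21+2] := {0x71,0xea}
#4 dst[0x0b+8] := {0x9d,0x05,0x0b,0x6c,0x7f,0xaa,0x89,0x4d}
#5 dst[0x12+7] := {0xaa,0x89,0x4d,0x71,0x71,0xea,0x71}
query mem[0x23]=0x71, mem[0x17]=0xea, mem[0x18]=0x71

MEM[0x23,0x17,0x18] = 71 ea 71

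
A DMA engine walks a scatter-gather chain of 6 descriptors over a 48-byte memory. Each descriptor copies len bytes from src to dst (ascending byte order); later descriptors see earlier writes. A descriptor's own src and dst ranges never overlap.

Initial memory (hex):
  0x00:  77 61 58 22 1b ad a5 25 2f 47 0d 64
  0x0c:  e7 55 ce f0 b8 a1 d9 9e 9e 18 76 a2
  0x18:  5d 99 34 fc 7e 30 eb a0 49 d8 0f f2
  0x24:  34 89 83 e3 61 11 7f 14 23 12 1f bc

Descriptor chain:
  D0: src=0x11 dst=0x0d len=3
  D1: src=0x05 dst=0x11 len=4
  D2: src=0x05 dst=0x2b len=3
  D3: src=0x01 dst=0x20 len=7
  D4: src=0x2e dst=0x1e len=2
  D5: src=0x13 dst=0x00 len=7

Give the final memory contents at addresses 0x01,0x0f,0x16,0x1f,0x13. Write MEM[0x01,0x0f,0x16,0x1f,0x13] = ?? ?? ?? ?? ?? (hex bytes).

D0: mem[0x0d..0x0f] <- [a1 d9 9e]
D1: mem[0x11..0x14] <- [ad a5 25 2f]
D2: mem[0x2b..0x2d] <- [ad a5 25]
D3: mem[0x20..0x26] <- [61 58 22 1b ad a5 25]
D4: mem[0x1e..0x1f] <- [1f bc]
D5: mem[0x00..0x06] <- [25 2f 18 76 a2 5d 99]
query mem[0x01]=0x2f, mem[0x0f]=0x9e, mem[0x16]=0x76, mem[0x1f]=0xbc, mem[0x13]=0x25

MEM[0x01,0x0f,0x16,0x1f,0x13] = 2f 9e 76 bc 25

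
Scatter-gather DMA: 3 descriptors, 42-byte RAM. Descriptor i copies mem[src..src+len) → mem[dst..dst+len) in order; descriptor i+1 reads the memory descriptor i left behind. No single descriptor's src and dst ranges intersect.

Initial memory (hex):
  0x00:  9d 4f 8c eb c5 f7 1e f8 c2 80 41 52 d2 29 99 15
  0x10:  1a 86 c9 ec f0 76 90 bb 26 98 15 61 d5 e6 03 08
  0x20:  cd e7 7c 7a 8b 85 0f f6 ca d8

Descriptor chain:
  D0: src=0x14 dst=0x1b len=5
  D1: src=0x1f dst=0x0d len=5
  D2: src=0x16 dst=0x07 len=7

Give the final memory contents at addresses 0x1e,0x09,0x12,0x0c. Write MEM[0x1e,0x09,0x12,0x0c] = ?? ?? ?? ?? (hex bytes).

MEM[0x1e,0x09,0x12,0x0c] = bb 26 c9 f0

#0 dst[0x1b+5] := {0xf0,0x76,0x90,0xbb,0x26}
#1 dst[0x0d+5] := {0x26,0xcd,0xe7,0x7c,0x7a}
#2 dst[0x07+7] := {0x90,0xbb,0x26,0x98,0x15,0xf0,0x76}
query mem[0x1e]=0xbb, mem[0x09]=0x26, mem[0x12]=0xc9, mem[0x0c]=0xf0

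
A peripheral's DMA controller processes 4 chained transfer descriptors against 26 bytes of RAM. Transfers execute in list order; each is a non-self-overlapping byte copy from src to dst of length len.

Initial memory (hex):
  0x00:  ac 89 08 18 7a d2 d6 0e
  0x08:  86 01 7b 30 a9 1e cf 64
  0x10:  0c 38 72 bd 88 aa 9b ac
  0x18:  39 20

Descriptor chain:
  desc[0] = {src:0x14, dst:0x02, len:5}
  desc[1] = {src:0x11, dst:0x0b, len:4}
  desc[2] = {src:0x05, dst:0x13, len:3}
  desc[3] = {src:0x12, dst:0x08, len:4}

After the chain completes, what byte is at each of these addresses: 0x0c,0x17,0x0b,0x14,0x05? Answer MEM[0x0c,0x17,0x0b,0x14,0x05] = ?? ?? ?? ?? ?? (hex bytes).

MEM[0x0c,0x17,0x0b,0x14,0x05] = 72 ac 0e 39 ac

  after D0: wrote 5B at 0x02 = 88aa9bac39
  after D1: wrote 4B at 0x0b = 3872bd88
  after D2: wrote 3B at 0x13 = ac390e
  after D3: wrote 4B at 0x08 = 72ac390e
query mem[0x0c]=0x72, mem[0x17]=0xac, mem[0x0b]=0x0e, mem[0x14]=0x39, mem[0x05]=0xac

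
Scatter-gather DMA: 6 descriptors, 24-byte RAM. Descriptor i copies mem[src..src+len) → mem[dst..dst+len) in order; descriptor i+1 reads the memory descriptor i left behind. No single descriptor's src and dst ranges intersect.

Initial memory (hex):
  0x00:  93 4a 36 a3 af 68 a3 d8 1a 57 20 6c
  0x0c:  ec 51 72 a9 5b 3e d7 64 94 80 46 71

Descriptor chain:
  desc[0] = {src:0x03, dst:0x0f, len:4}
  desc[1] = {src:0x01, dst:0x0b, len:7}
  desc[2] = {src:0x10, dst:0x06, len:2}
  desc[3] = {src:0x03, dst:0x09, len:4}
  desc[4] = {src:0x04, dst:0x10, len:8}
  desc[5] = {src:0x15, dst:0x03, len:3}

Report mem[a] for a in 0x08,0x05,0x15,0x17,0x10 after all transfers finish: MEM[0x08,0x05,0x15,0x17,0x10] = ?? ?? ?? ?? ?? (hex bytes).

#0 dst[0x0f+4] := {0xa3,0xaf,0x68,0xa3}
#1 dst[0x0b+7] := {0x4a,0x36,0xa3,0xaf,0x68,0xa3,0xd8}
#2 dst[0x06+2] := {0xa3,0xd8}
#3 dst[0x09+4] := {0xa3,0xaf,0x68,0xa3}
#4 dst[0x10+8] := {0xaf,0x68,0xa3,0xd8,0x1a,0xa3,0xaf,0x68}
#5 dst[0x03+3] := {0xa3,0xaf,0x68}
query mem[0x08]=0x1a, mem[0x05]=0x68, mem[0x15]=0xa3, mem[0x17]=0x68, mem[0x10]=0xaf

MEM[0x08,0x05,0x15,0x17,0x10] = 1a 68 a3 68 af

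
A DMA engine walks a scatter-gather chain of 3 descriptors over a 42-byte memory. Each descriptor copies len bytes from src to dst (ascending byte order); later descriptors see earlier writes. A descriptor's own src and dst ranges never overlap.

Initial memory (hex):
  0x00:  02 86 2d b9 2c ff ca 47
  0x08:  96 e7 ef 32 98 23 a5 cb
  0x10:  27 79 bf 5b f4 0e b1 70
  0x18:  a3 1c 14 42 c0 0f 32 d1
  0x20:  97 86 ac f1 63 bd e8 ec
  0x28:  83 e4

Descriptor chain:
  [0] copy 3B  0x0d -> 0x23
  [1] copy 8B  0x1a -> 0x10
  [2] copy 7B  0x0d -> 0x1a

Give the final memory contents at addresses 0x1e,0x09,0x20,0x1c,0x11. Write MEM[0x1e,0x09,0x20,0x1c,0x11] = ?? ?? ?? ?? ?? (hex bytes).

[0] 0x0d->0x23 len=3 : 23 a5 cb
[1] 0x1a->0x10 len=8 : 14 42 c0 0f 32 d1 97 86
[2] 0x0d->0x1a len=7 : 23 a5 cb 14 42 c0 0f
query mem[0x1e]=0x42, mem[0x09]=0xe7, mem[0x20]=0x0f, mem[0x1c]=0xcb, mem[0x11]=0x42

MEM[0x1e,0x09,0x20,0x1c,0x11] = 42 e7 0f cb 42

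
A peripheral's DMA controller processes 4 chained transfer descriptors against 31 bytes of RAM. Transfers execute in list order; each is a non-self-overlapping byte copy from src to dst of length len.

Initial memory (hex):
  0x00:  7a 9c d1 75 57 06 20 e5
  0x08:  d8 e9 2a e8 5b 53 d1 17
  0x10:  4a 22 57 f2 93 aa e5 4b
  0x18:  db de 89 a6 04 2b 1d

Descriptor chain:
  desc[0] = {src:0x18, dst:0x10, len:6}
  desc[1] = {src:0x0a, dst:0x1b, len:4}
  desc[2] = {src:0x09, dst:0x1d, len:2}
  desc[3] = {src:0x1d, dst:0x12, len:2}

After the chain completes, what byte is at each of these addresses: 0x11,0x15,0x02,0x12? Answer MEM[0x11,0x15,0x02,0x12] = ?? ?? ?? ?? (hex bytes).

MEM[0x11,0x15,0x02,0x12] = de 2b d1 e9

  after D0: wrote 6B at 0x10 = dbde89a6042b
  after D1: wrote 4B at 0x1b = 2ae85b53
  after D2: wrote 2B at 0x1d = e92a
  after D3: wrote 2B at 0x12 = e92a
query mem[0x11]=0xde, mem[0x15]=0x2b, mem[0x02]=0xd1, mem[0x12]=0xe9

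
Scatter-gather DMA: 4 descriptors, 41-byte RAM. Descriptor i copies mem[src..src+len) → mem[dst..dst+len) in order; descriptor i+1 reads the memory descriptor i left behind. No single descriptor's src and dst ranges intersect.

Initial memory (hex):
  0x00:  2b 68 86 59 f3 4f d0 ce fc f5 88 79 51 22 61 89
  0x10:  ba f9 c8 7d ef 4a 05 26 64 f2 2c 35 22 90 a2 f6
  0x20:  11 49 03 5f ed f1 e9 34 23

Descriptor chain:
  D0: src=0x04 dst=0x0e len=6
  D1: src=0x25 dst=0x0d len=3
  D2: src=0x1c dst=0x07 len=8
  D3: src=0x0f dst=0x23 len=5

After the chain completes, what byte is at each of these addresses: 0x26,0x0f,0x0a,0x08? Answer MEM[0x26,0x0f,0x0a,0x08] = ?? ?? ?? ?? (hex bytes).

MEM[0x26,0x0f,0x0a,0x08] = fc 34 f6 90

  after D0: wrote 6B at 0x0e = f34fd0cefcf5
  after D1: wrote 3B at 0x0d = f1e934
  after D2: wrote 8B at 0x07 = 2290a2f61149035f
  after D3: wrote 5B at 0x23 = 34d0cefcf5
query mem[0x26]=0xfc, mem[0x0f]=0x34, mem[0x0a]=0xf6, mem[0x08]=0x90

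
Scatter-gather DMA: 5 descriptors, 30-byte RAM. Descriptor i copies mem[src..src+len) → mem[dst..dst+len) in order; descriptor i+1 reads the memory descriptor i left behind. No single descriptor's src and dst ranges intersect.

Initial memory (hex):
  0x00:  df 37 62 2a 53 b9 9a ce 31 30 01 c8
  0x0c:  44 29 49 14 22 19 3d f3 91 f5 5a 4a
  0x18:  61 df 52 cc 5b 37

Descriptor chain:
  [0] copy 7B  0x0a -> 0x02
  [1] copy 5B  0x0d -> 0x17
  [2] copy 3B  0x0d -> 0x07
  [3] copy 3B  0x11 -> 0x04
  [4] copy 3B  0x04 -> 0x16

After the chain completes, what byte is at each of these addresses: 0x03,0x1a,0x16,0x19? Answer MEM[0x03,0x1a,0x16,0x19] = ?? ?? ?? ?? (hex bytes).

#0 dst[0x02+7] := {0x01,0xc8,0x44,0x29,0x49,0x14,0x22}
#1 dst[0x17+5] := {0x29,0x49,0x14,0x22,0x19}
#2 dst[0x07+3] := {0x29,0x49,0x14}
#3 dst[0x04+3] := {0x19,0x3d,0xf3}
#4 dst[0x16+3] := {0x19,0x3d,0xf3}
query mem[0x03]=0xc8, mem[0x1a]=0x22, mem[0x16]=0x19, mem[0x19]=0x14

MEM[0x03,0x1a,0x16,0x19] = c8 22 19 14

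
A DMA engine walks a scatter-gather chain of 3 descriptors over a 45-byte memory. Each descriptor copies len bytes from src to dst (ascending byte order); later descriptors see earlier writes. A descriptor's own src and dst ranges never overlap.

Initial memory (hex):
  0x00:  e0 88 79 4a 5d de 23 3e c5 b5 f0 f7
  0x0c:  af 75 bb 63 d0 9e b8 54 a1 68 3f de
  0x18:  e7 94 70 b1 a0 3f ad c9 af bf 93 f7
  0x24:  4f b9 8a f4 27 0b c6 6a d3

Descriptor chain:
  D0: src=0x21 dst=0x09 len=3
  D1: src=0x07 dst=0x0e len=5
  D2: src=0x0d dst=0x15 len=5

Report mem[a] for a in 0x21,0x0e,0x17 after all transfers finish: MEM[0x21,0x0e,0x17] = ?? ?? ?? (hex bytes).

#0 dst[0x09+3] := {0xbf,0x93,0xf7}
#1 dst[0x0e+5] := {0x3e,0xc5,0xbf,0x93,0xf7}
#2 dst[0x15+5] := {0x75,0x3e,0xc5,0xbf,0x93}
query mem[0x21]=0xbf, mem[0x0e]=0x3e, mem[0x17]=0xc5

MEM[0x21,0x0e,0x17] = bf 3e c5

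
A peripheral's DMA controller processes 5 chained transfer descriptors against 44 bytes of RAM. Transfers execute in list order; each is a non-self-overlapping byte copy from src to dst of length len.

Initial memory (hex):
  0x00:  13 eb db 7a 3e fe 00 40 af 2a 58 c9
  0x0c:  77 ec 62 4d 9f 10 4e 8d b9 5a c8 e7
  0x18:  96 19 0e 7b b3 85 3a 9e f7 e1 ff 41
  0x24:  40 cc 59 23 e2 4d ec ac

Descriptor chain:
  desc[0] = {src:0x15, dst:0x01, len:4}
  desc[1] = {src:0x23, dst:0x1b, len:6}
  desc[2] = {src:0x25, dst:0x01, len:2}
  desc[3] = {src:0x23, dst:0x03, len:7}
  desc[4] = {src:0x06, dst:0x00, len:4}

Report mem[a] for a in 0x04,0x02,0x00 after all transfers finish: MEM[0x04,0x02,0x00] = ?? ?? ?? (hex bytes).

[0] 0x15->0x01 len=4 : 5a c8 e7 96
[1] 0x23->0x1b len=6 : 41 40 cc 59 23 e2
[2] 0x25->0x01 len=2 : cc 59
[3] 0x23->0x03 len=7 : 41 40 cc 59 23 e2 4d
[4] 0x06->0x00 len=4 : 59 23 e2 4d
query mem[0x04]=0x40, mem[0x02]=0xe2, mem[0x00]=0x59

MEM[0x04,0x02,0x00] = 40 e2 59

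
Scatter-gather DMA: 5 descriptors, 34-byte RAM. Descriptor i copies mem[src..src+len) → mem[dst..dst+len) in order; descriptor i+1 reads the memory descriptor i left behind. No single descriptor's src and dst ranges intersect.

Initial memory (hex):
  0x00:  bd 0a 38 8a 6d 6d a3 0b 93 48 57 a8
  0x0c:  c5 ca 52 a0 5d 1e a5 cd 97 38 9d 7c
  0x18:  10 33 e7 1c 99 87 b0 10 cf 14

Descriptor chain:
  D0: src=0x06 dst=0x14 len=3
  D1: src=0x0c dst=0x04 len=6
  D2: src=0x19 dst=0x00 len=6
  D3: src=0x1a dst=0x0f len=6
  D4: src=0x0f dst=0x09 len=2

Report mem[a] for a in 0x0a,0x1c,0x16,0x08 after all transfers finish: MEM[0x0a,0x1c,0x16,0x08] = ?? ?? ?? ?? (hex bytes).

#0 dst[0x14+3] := {0xa3,0x0b,0x93}
#1 dst[0x04+6] := {0xc5,0xca,0x52,0xa0,0x5d,0x1e}
#2 dst[0x00+6] := {0x33,0xe7,0x1c,0x99,0x87,0xb0}
#3 dst[0x0f+6] := {0xe7,0x1c,0x99,0x87,0xb0,0x10}
#4 dst[0x09+2] := {0xe7,0x1c}
query mem[0x0a]=0x1c, mem[0x1c]=0x99, mem[0x16]=0x93, mem[0x08]=0x5d

MEM[0x0a,0x1c,0x16,0x08] = 1c 99 93 5d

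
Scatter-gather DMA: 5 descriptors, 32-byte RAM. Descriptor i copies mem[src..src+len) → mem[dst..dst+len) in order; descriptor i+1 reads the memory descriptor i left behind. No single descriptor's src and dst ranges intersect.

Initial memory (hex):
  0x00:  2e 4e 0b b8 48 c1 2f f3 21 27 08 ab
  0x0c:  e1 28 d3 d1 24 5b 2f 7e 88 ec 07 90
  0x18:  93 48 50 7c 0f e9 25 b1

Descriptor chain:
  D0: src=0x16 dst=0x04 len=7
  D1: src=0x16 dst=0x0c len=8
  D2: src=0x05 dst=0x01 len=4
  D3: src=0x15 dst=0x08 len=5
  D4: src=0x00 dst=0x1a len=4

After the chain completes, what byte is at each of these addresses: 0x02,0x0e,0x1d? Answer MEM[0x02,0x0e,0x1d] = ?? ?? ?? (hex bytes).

MEM[0x02,0x0e,0x1d] = 93 93 48

#0 dst[0x04+7] := {0x07,0x90,0x93,0x48,0x50,0x7c,0x0f}
#1 dst[0x0c+8] := {0x07,0x90,0x93,0x48,0x50,0x7c,0x0f,0xe9}
#2 dst[0x01+4] := {0x90,0x93,0x48,0x50}
#3 dst[0x08+5] := {0xec,0x07,0x90,0x93,0x48}
#4 dst[0x1a+4] := {0x2e,0x90,0x93,0x48}
query mem[0x02]=0x93, mem[0x0e]=0x93, mem[0x1d]=0x48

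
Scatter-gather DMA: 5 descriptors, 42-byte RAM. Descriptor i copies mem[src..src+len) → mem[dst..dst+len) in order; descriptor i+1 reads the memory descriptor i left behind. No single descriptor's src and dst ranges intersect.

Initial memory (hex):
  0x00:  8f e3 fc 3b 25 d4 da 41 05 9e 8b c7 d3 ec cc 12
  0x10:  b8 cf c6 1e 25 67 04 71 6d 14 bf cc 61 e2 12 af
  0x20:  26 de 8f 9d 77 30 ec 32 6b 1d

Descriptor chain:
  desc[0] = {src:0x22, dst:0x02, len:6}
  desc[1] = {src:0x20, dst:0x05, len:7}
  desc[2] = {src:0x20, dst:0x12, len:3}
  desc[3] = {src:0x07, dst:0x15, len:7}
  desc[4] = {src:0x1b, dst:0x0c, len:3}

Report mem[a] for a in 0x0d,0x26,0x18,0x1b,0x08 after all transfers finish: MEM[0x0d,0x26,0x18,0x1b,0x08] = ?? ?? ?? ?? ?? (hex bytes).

MEM[0x0d,0x26,0x18,0x1b,0x08] = 61 ec 30 ec 9d

#0 dst[0x02+6] := {0x8f,0x9d,0x77,0x30,0xec,0x32}
#1 dst[0x05+7] := {0x26,0xde,0x8f,0x9d,0x77,0x30,0xec}
#2 dst[0x12+3] := {0x26,0xde,0x8f}
#3 dst[0x15+7] := {0x8f,0x9d,0x77,0x30,0xec,0xd3,0xec}
#4 dst[0x0c+3] := {0xec,0x61,0xe2}
query mem[0x0d]=0x61, mem[0x26]=0xec, mem[0x18]=0x30, mem[0x1b]=0xec, mem[0x08]=0x9d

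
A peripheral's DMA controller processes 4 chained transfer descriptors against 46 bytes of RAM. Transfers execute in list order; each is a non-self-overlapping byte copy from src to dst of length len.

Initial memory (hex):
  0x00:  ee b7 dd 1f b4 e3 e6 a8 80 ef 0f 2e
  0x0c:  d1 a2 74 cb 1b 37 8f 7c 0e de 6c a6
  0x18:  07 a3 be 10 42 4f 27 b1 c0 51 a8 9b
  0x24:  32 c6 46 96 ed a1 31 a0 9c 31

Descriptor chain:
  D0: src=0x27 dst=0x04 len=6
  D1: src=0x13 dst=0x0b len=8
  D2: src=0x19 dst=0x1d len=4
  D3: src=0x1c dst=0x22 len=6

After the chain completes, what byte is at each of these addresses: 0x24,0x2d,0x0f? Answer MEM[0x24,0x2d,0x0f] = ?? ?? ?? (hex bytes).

#0 dst[0x04+6] := {0x96,0xed,0xa1,0x31,0xa0,0x9c}
#1 dst[0x0b+8] := {0x7c,0x0e,0xde,0x6c,0xa6,0x07,0xa3,0xbe}
#2 dst[0x1d+4] := {0xa3,0xbe,0x10,0x42}
#3 dst[0x22+6] := {0x42,0xa3,0xbe,0x10,0x42,0x51}
query mem[0x24]=0xbe, mem[0x2d]=0x31, mem[0x0f]=0xa6

MEM[0x24,0x2d,0x0f] = be 31 a6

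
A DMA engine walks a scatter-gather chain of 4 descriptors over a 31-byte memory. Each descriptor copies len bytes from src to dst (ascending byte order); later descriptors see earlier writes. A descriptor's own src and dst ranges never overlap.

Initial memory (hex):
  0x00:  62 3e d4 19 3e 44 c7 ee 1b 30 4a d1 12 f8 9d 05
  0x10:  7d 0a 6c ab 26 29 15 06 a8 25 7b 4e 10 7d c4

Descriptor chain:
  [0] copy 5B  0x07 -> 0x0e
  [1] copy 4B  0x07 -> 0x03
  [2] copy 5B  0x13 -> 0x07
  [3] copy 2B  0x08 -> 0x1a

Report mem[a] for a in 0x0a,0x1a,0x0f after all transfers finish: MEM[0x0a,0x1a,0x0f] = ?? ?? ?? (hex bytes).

MEM[0x0a,0x1a,0x0f] = 15 26 1b

#0 dst[0x0e+5] := {0xee,0x1b,0x30,0x4a,0xd1}
#1 dst[0x03+4] := {0xee,0x1b,0x30,0x4a}
#2 dst[0x07+5] := {0xab,0x26,0x29,0x15,0x06}
#3 dst[0x1a+2] := {0x26,0x29}
query mem[0x0a]=0x15, mem[0x1a]=0x26, mem[0x0f]=0x1b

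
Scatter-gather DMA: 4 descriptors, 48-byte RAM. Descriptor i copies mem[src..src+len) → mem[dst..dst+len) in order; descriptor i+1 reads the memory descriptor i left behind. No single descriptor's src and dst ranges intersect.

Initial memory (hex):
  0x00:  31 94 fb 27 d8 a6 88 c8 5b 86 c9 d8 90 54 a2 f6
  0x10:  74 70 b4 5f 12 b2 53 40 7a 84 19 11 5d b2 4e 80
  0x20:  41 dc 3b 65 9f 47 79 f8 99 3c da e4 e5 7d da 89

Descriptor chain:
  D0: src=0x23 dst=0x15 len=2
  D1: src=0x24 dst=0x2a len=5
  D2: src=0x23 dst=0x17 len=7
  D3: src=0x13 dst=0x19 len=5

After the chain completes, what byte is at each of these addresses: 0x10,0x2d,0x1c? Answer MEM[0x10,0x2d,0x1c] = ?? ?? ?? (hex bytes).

MEM[0x10,0x2d,0x1c] = 74 f8 9f

#0 dst[0x15+2] := {0x65,0x9f}
#1 dst[0x2a+5] := {0x9f,0x47,0x79,0xf8,0x99}
#2 dst[0x17+7] := {0x65,0x9f,0x47,0x79,0xf8,0x99,0x3c}
#3 dst[0x19+5] := {0x5f,0x12,0x65,0x9f,0x65}
query mem[0x10]=0x74, mem[0x2d]=0xf8, mem[0x1c]=0x9f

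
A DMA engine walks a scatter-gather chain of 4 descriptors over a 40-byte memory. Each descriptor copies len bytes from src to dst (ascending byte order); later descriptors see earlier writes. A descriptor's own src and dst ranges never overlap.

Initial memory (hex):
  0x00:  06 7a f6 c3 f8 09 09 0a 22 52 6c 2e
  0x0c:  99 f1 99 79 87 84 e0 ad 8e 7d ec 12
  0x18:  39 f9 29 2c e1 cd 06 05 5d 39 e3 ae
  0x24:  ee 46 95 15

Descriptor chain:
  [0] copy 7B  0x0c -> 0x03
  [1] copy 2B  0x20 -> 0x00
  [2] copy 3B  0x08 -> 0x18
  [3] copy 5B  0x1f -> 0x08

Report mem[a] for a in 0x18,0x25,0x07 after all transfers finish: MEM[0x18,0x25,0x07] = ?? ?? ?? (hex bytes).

#0 dst[0x03+7] := {0x99,0xf1,0x99,0x79,0x87,0x84,0xe0}
#1 dst[0x00+2] := {0x5d,0x39}
#2 dst[0x18+3] := {0x84,0xe0,0x6c}
#3 dst[0x08+5] := {0x05,0x5d,0x39,0xe3,0xae}
query mem[0x18]=0x84, mem[0x25]=0x46, mem[0x07]=0x87

MEM[0x18,0x25,0x07] = 84 46 87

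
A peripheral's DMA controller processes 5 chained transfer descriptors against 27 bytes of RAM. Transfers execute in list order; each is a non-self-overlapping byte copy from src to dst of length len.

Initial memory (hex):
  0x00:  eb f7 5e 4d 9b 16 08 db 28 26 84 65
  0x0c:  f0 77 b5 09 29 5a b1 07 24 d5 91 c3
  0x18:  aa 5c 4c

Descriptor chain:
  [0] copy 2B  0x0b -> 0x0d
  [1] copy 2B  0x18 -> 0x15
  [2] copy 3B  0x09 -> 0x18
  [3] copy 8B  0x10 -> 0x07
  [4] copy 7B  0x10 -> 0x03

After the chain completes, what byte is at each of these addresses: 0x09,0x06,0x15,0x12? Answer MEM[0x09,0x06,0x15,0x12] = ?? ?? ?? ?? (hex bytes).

D0: mem[0x0d..0x0e] <- [65 f0]
D1: mem[0x15..0x16] <- [aa 5c]
D2: mem[0x18..0x1a] <- [26 84 65]
D3: mem[0x07..0x0e] <- [29 5a b1 07 24 aa 5c c3]
D4: mem[0x03..0x09] <- [29 5a b1 07 24 aa 5c]
query mem[0x09]=0x5c, mem[0x06]=0x07, mem[0x15]=0xaa, mem[0x12]=0xb1

MEM[0x09,0x06,0x15,0x12] = 5c 07 aa b1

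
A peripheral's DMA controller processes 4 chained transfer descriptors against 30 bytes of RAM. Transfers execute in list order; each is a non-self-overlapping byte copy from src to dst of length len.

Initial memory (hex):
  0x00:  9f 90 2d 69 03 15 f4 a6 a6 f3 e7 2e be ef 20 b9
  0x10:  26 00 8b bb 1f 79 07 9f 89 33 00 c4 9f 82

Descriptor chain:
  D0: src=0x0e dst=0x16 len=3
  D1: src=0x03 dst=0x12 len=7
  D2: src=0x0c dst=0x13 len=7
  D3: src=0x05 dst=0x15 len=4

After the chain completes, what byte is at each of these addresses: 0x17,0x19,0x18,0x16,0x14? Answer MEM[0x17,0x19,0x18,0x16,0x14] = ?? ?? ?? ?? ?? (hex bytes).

MEM[0x17,0x19,0x18,0x16,0x14] = a6 69 a6 f4 ef

#0 dst[0x16+3] := {0x20,0xb9,0x26}
#1 dst[0x12+7] := {0x69,0x03,0x15,0xf4,0xa6,0xa6,0xf3}
#2 dst[0x13+7] := {0xbe,0xef,0x20,0xb9,0x26,0x00,0x69}
#3 dst[0x15+4] := {0x15,0xf4,0xa6,0xa6}
query mem[0x17]=0xa6, mem[0x19]=0x69, mem[0x18]=0xa6, mem[0x16]=0xf4, mem[0x14]=0xef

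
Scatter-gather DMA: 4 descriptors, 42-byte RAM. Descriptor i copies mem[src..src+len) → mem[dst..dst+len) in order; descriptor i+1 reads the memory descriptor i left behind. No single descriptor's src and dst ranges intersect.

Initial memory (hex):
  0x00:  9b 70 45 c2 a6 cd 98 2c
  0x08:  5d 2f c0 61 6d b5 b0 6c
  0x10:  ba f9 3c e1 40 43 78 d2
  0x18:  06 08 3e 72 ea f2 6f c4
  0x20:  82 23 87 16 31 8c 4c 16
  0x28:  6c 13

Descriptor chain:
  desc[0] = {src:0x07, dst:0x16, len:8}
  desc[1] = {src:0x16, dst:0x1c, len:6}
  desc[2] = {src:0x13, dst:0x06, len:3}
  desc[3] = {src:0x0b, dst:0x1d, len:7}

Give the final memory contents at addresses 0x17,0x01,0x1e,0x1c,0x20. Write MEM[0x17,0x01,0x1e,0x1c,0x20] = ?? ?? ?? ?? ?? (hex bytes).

#0 dst[0x16+8] := {0x2c,0x5d,0x2f,0xc0,0x61,0x6d,0xb5,0xb0}
#1 dst[0x1c+6] := {0x2c,0x5d,0x2f,0xc0,0x61,0x6d}
#2 dst[0x06+3] := {0xe1,0x40,0x43}
#3 dst[0x1d+7] := {0x61,0x6d,0xb5,0xb0,0x6c,0xba,0xf9}
query mem[0x17]=0x5d, mem[0x01]=0x70, mem[0x1e]=0x6d, mem[0x1c]=0x2c, mem[0x20]=0xb0

MEM[0x17,0x01,0x1e,0x1c,0x20] = 5d 70 6d 2c b0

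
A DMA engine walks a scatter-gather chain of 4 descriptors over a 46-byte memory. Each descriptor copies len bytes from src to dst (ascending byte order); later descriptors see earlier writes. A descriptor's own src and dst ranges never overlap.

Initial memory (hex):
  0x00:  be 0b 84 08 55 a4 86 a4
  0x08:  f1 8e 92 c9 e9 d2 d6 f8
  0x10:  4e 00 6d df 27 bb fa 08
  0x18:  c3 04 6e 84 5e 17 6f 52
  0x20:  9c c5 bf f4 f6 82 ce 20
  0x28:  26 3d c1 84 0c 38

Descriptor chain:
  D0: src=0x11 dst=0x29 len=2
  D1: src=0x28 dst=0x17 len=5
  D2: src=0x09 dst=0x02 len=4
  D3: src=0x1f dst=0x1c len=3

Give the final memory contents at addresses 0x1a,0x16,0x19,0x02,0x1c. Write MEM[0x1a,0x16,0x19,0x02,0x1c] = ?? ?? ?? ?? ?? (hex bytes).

[0] 0x11->0x29 len=2 : 00 6d
[1] 0x28->0x17 len=5 : 26 00 6d 84 0c
[2] 0x09->0x02 len=4 : 8e 92 c9 e9
[3] 0x1f->0x1c len=3 : 52 9c c5
query mem[0x1a]=0x84, mem[0x16]=0xfa, mem[0x19]=0x6d, mem[0x02]=0x8e, mem[0x1c]=0x52

MEM[0x1a,0x16,0x19,0x02,0x1c] = 84 fa 6d 8e 52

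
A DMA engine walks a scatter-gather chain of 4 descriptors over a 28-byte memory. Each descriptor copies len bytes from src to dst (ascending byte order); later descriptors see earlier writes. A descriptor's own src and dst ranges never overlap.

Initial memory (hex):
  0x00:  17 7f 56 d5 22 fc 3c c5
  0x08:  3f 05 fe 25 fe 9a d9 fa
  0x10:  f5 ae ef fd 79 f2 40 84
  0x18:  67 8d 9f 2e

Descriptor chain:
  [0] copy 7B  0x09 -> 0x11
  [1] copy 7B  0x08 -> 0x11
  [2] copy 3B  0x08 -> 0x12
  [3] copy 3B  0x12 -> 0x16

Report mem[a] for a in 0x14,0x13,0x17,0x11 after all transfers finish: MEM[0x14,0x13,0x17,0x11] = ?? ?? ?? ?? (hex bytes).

#0 dst[0x11+7] := {0x05,0xfe,0x25,0xfe,0x9a,0xd9,0xfa}
#1 dst[0x11+7] := {0x3f,0x05,0xfe,0x25,0xfe,0x9a,0xd9}
#2 dst[0x12+3] := {0x3f,0x05,0xfe}
#3 dst[0x16+3] := {0x3f,0x05,0xfe}
query mem[0x14]=0xfe, mem[0x13]=0x05, mem[0x17]=0x05, mem[0x11]=0x3f

MEM[0x14,0x13,0x17,0x11] = fe 05 05 3f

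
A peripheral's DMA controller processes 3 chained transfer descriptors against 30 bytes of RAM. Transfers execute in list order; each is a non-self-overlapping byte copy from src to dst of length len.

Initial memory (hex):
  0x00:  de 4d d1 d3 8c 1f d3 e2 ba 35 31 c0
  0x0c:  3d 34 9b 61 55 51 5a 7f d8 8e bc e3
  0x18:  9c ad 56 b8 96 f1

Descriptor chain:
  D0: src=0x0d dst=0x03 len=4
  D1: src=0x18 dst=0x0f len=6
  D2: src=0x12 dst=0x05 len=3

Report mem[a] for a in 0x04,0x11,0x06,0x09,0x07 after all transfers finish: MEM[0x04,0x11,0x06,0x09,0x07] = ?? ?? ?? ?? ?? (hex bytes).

[0] 0x0d->0x03 len=4 : 34 9b 61 55
[1] 0x18->0x0f len=6 : 9c ad 56 b8 96 f1
[2] 0x12->0x05 len=3 : b8 96 f1
query mem[0x04]=0x9b, mem[0x11]=0x56, mem[0x06]=0x96, mem[0x09]=0x35, mem[0x07]=0xf1

MEM[0x04,0x11,0x06,0x09,0x07] = 9b 56 96 35 f1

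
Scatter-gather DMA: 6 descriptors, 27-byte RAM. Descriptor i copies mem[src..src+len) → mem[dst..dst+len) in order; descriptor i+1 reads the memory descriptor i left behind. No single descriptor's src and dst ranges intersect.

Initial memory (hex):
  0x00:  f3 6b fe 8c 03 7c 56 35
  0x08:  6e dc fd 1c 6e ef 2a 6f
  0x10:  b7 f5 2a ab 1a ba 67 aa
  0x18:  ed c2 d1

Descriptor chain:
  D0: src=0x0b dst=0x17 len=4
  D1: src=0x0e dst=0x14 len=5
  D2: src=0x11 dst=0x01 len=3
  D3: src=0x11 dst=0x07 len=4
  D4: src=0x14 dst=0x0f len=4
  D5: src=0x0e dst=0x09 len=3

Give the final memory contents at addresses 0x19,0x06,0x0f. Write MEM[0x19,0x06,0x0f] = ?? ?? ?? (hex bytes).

MEM[0x19,0x06,0x0f] = ef 56 2a

#0 dst[0x17+4] := {0x1c,0x6e,0xef,0x2a}
#1 dst[0x14+5] := {0x2a,0x6f,0xb7,0xf5,0x2a}
#2 dst[0x01+3] := {0xf5,0x2a,0xab}
#3 dst[0x07+4] := {0xf5,0x2a,0xab,0x2a}
#4 dst[0x0f+4] := {0x2a,0x6f,0xb7,0xf5}
#5 dst[0x09+3] := {0x2a,0x2a,0x6f}
query mem[0x19]=0xef, mem[0x06]=0x56, mem[0x0f]=0x2a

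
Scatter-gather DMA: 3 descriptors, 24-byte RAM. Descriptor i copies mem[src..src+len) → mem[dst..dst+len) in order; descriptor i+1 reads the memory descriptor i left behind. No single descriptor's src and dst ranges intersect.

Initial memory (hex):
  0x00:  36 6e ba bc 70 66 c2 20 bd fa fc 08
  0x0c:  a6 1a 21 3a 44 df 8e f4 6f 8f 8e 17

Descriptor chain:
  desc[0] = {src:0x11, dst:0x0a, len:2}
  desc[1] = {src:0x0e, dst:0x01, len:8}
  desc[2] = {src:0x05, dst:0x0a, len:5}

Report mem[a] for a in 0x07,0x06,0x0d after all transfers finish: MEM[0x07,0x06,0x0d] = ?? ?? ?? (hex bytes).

[0] 0x11->0x0a len=2 : df 8e
[1] 0x0e->0x01 len=8 : 21 3a 44 df 8e f4 6f 8f
[2] 0x05->0x0a len=5 : 8e f4 6f 8f fa
query mem[0x07]=0x6f, mem[0x06]=0xf4, mem[0x0d]=0x8f

MEM[0x07,0x06,0x0d] = 6f f4 8f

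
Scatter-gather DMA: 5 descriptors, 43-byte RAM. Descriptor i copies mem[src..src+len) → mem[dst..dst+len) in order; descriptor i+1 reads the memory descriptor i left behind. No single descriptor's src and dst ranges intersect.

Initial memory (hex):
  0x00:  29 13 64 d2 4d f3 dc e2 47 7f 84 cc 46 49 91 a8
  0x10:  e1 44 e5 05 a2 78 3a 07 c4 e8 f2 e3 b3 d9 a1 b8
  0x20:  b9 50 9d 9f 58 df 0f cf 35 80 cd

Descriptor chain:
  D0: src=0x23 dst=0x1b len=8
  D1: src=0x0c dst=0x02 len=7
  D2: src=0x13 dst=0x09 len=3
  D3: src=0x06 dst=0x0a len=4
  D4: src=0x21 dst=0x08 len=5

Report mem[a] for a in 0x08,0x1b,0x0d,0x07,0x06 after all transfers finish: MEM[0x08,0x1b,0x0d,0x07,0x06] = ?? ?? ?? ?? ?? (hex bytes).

  after D0: wrote 8B at 0x1b = 9f58df0fcf3580cd
  after D1: wrote 7B at 0x02 = 464991a8e144e5
  after D2: wrote 3B at 0x09 = 05a278
  after D3: wrote 4B at 0x0a = e144e505
  after D4: wrote 5B at 0x08 = 80cd9f58df
query mem[0x08]=0x80, mem[0x1b]=0x9f, mem[0x0d]=0x05, mem[0x07]=0x44, mem[0x06]=0xe1

MEM[0x08,0x1b,0x0d,0x07,0x06] = 80 9f 05 44 e1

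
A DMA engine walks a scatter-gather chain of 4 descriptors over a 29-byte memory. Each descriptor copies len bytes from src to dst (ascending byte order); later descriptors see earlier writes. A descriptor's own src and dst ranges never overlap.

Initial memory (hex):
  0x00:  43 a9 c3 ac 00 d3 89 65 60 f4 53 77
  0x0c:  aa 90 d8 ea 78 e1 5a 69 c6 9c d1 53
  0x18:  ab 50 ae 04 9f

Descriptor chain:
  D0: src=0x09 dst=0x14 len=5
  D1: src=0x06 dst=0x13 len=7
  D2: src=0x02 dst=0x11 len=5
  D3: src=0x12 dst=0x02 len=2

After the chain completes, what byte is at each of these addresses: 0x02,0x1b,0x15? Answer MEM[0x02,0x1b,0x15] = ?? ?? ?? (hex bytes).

  after D0: wrote 5B at 0x14 = f45377aa90
  after D1: wrote 7B at 0x13 = 896560f45377aa
  after D2: wrote 5B at 0x11 = c3ac00d389
  after D3: wrote 2B at 0x02 = ac00
query mem[0x02]=0xac, mem[0x1b]=0x04, mem[0x15]=0x89

MEM[0x02,0x1b,0x15] = ac 04 89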